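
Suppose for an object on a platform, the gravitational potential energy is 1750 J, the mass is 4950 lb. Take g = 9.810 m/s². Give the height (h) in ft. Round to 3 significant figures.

Solving PE = m·g·h for h: h = PE/(m·g).
PE = 1750 J; m = 4950 lb = 2245 kg; g = 9.810 m/s².
h = 0.07945 m
0.07945 m × (1 ft / 0.3048 m) = 0.2607 ft

0.261 ft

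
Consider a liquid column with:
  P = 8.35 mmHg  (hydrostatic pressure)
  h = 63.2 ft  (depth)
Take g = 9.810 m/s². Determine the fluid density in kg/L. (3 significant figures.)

Rearranging P = ρ·g·h for ρ: ρ = P/(g·h).
P = 8.35 mmHg = 1113 Pa; h = 63.2 ft = 19.26 m; g = 9.810 m/s².
ρ = 5.891 kg/m³
5.891 kg/m³ × (1 kg/L / 1000 kg/m³) = 0.005891 kg/L

0.00589 kg/L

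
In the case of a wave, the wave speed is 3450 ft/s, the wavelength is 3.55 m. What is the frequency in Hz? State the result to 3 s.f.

Rearranging: f = v/λ.
v = 3450 ft/s = 1052 m/s; λ = 3.55 m.
f = 296.2 Hz

296 Hz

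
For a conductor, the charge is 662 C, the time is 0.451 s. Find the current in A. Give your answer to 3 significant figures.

1470 A

Rearranging q = I·t for I: I = q/t.
q = 662 C; t = 0.451 s.
I = 1468 A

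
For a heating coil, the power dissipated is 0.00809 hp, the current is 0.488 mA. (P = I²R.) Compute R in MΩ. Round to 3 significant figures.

25.3 MΩ

Solving P = I²R for R: R = P/I².
P = 0.00809 hp = 6.033 W; I = 0.488 mA = 4.880×10^-4 A.
R = 2.533×10^7 Ω
2.533×10^7 Ω × (1 MΩ / 1.000×10^6 Ω) = 25.33 MΩ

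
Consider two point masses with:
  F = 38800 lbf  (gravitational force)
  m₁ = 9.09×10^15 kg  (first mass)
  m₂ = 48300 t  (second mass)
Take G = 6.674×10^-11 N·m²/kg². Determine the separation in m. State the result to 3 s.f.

From Newton's law of gravitation: r = √(G·m₁m₂/F).
F = 38800 lbf = 1.726×10^5 N; m₁ = 9.09×10^15 kg; m₂ = 48300 t = 4.830×10^7 kg; G = 6.674×10^-11 N·m²/kg².
r = 13030 m

13000 m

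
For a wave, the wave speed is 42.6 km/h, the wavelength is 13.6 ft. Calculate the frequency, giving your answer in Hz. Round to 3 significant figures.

2.85 Hz

Rearranging: f = v/λ.
v = 42.6 km/h = 11.83 m/s; λ = 13.6 ft = 4.145 m.
f = 2.855 Hz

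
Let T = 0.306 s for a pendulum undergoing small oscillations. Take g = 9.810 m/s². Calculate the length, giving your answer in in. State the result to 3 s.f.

0.916 in

Rearranging T = 2π√(L/g) for L: L = g·(T/2π)².
T = 0.306 s; g = 9.810 m/s².
L = 0.02327 m
0.02327 m × (1 in / 0.02540 m) = 0.9160 in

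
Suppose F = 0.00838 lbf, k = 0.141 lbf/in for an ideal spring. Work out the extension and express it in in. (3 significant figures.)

0.0594 in

Rearranging F = k·x for x: x = F/k.
F = 0.00838 lbf = 0.03728 N; k = 0.141 lbf/in = 24.69 N/m.
x = 0.001510 m
0.001510 m × (1 in / 0.02540 m) = 0.05943 in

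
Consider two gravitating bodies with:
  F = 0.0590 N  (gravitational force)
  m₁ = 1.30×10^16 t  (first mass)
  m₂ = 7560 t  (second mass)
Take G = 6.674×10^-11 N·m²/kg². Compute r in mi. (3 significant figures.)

2.07×10^5 mi

From Newton's law of gravitation: r = √(G·m₁m₂/F).
F = 0.0590 N; m₁ = 1.30×10^16 t = 1.300×10^19 kg; m₂ = 7560 t = 7.560×10^6 kg; G = 6.674×10^-11 N·m²/kg².
r = 3.334×10^8 m
3.334×10^8 m × (1 mi / 1609 m) = 2.072×10^5 mi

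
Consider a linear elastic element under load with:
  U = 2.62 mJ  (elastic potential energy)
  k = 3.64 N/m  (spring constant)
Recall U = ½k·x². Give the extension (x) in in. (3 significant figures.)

1.49 in

Solving U = ½k·x² for x: x = √(2U/k).
U = 2.62 mJ = 0.002620 J; k = 3.64 N/m.
x = 0.03794 m
0.03794 m × (1 in / 0.02540 m) = 1.494 in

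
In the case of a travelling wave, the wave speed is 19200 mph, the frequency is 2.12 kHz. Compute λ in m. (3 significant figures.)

Rearranging v = f·λ for λ: λ = v/f.
v = 19200 mph = 8583 m/s; f = 2.12 kHz = 2120 Hz.
λ = 4.049 m

4.05 m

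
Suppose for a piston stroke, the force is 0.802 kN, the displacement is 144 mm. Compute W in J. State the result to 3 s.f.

115 J

Directly: W = F·d.
F = 0.802 kN = 802.0 N; d = 144 mm = 0.1440 m.
W = 115.5 J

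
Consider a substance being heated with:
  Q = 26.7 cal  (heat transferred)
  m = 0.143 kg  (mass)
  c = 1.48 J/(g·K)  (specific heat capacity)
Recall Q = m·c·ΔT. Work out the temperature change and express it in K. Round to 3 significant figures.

Rearranging: ΔT = Q/(m·c).
Q = 26.7 cal = 111.7 J; m = 0.143 kg; c = 1.48 J/(g·K) = 1480 J/(kg·K).
ΔT = 0.5278 K

0.528 K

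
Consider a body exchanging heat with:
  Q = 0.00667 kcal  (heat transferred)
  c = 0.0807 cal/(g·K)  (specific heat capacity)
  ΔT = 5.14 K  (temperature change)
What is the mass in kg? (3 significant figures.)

0.0161 kg

Rearranging Q = m·c·ΔT for m: m = Q/(c·ΔT).
Q = 0.00667 kcal = 27.91 J; c = 0.0807 cal/(g·K) = 337.6 J/(kg·K); ΔT = 5.14 K.
m = 0.01608 kg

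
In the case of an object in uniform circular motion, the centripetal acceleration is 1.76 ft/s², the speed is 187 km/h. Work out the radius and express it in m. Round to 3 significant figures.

5030 m

Rearranging a = v²/r for r: r = v²/a.
a = 1.76 ft/s² = 0.5364 m/s²; v = 187 km/h = 51.94 m/s.
r = 5030 m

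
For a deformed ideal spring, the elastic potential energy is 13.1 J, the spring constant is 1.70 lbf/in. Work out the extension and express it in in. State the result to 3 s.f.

11.7 in

Rearranging: x = √(2U/k).
U = 13.1 J; k = 1.70 lbf/in = 297.7 N/m.
x = 0.2967 m
0.2967 m × (1 in / 0.02540 m) = 11.68 in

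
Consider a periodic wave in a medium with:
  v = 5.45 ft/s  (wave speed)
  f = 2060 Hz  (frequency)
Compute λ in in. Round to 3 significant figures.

Solving v = f·λ for λ: λ = v/f.
v = 5.45 ft/s = 1.661 m/s; f = 2060 Hz.
λ = 8.064×10^-4 m
8.064×10^-4 m × (1 in / 0.02540 m) = 0.03175 in

0.0317 in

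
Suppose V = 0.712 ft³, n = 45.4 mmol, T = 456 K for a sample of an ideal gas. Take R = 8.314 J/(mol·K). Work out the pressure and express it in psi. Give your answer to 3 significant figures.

1.24 psi

From the ideal-gas law: P = nRT/V.
V = 0.712 ft³ = 0.02016 m³; n = 45.4 mmol = 0.04540 mol; T = 456 K; R = 8.314 J/(mol·K).
P = 8537 Pa
8537 Pa × (1 psi / 6895 Pa) = 1.238 psi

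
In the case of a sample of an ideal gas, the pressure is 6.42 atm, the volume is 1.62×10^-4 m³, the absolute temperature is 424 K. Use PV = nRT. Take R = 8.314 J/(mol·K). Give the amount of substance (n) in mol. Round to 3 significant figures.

0.0299 mol

Rearranging PV = nRT for n: n = PV/(RT).
P = 6.42 atm = 6.505×10^5 Pa; V = 1.62×10^-4 m³; T = 424 K; R = 8.314 J/(mol·K).
n = 0.02989 mol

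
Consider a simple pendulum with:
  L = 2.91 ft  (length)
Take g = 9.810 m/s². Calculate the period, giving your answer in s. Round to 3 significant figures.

Directly: T = 2π√(L/g).
L = 2.91 ft = 0.8870 m; g = 9.810 m/s².
T = 1.889 s

1.89 s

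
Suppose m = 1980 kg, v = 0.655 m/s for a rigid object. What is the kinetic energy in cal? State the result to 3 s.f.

102 cal

KE is given directly by: KE = ½mv².
m = 1980 kg; v = 0.655 m/s.
KE = 424.7 J  (the unit combination reduces to kg·m²/s² = J)
424.7 J × (1 cal / 4.184 J) = 101.5 cal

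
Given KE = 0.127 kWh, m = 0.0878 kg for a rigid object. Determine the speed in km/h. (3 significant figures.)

11600 km/h

Solving KE = ½mv² for v: v = √(2·KE/m).
KE = 0.127 kWh = 4.572×10^5 J; m = 0.0878 kg.
v = 3227 m/s
3227 m/s × (1 km/h / 0.2778 m/s) = 11618 km/h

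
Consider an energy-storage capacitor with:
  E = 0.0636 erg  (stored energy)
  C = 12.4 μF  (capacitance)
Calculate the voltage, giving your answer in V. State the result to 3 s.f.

0.0320 V

Rearranging E = ½C·V² for V: V = √(2E/C).
E = 0.0636 erg = 6.360×10^-9 J; C = 12.4 μF = 1.240×10^-5 F.
V = 0.03203 V  (the unit combination reduces to kg·m²/(A·s³) = V)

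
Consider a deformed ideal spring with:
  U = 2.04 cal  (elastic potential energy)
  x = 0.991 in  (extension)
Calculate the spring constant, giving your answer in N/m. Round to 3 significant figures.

Solving U = ½k·x² for k: k = 2U/x².
U = 2.04 cal = 8.535 J; x = 0.991 in = 0.02517 m.
k = 26942 N/m

26900 N/m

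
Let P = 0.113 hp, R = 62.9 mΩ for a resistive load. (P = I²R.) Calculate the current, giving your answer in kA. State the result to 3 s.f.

0.0366 kA

Solving P = I²R for I: I = √(P/R).
P = 0.113 hp = 84.26 W; R = 62.9 mΩ = 0.06290 Ω.
I = 36.60 A
36.60 A × (1 kA / 1000 A) = 0.03660 kA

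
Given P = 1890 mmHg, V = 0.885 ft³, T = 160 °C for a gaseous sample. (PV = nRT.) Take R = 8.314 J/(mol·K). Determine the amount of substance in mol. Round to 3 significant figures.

From the ideal-gas law: n = PV/(RT).
P = 1890 mmHg = 2.520×10^5 Pa; V = 0.885 ft³ = 0.02506 m³; T = 160 °C = 433.1 K; R = 8.314 J/(mol·K).
n = 1.753 mol

1.75 mol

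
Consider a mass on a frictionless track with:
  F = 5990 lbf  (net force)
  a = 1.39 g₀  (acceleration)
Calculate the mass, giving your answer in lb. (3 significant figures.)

4310 lb

Rearranging: m = F/a.
F = 5990 lbf = 26645 N; a = 1.39 g₀ = 13.63 m/s².
m = 1955 kg
1955 kg × (1 lb / 0.4536 kg) = 4309 lb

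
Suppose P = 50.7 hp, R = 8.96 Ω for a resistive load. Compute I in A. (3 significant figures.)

Solving P = I²R for I: I = √(P/R).
P = 50.7 hp = 37807 W; R = 8.96 Ω.
I = 64.96 A

65.0 A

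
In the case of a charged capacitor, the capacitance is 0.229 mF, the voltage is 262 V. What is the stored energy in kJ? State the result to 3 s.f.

E is given directly by: E = ½CV².
C = 0.229 mF = 2.290×10^-4 F; V = 262 V.
E = 7.860 J  (the unit combination reduces to kg·m²/s² = J)
7.860 J × (1 kJ / 1000 J) = 0.007860 kJ

0.00786 kJ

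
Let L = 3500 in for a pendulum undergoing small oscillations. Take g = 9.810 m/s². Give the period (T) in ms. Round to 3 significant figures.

18900 ms

Directly: T = 2π√(L/g).
L = 3500 in = 88.90 m; g = 9.810 m/s².
T = 18.91 s
18.91 s × (1 ms / 0.001000 s) = 18915 ms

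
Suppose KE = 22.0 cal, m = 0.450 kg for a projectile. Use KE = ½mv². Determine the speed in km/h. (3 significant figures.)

Rearranging: v = √(2·KE/m).
KE = 22.0 cal = 92.05 J; m = 0.450 kg.
v = 20.23 m/s
20.23 m/s × (1 km/h / 0.2778 m/s) = 72.81 km/h

72.8 km/h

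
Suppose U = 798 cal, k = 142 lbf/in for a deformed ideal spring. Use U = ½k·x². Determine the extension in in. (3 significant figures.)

Rearranging: x = √(2U/k).
U = 798 cal = 3339 J; k = 142 lbf/in = 24868 N/m.
x = 0.5182 m
0.5182 m × (1 in / 0.02540 m) = 20.40 in

20.4 in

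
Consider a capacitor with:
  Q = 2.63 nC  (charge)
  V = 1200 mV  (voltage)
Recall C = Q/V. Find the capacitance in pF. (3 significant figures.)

2190 pF

C is given directly by: C = Q/V.
Q = 2.63 nC = 2.630×10^-9 C; V = 1200 mV = 1.200 V.
C = 2.192×10^-9 F
2.192×10^-9 F × (1 pF / 1.000×10^-12 F) = 2192 pF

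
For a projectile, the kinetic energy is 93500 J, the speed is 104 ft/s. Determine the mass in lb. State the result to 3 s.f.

410 lb

Solving KE = ½mv² for m: m = 2·KE/v².
KE = 93500 J; v = 104 ft/s = 31.70 m/s.
m = 186.1 kg
186.1 kg × (1 lb / 0.4536 kg) = 410.3 lb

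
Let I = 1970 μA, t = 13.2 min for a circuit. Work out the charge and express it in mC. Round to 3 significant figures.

q is given directly by: q = It.
I = 1970 μA = 0.001970 A; t = 13.2 min = 792.0 s.
q = 1.560 C  (the unit combination reduces to A·s = C)
1.560 C × (1 mC / 0.001000 C) = 1560 mC

1560 mC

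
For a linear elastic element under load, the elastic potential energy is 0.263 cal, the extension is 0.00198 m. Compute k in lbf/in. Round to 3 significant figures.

Rearranging: k = 2U/x².
U = 0.263 cal = 1.100 J; x = 0.00198 m.
k = 5.614×10^5 N/m
5.614×10^5 N/m × (1 lbf/in / 175.1 N/m) = 3205 lbf/in

3210 lbf/in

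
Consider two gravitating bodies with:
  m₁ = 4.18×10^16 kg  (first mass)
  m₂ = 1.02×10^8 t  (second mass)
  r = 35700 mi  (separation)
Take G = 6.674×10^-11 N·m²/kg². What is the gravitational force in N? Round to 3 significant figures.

From Newton's law of gravitation: F = Gm₁m₂/r².
m₁ = 4.18×10^16 kg; m₂ = 1.02×10^8 t = 1.020×10^11 kg; r = 35700 mi = 5.745×10^7 m; G = 6.674×10^-11 N·m²/kg².
F = 86.20 N

86.2 N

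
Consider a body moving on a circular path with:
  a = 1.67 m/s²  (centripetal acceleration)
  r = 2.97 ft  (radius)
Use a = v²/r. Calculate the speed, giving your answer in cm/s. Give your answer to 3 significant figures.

123 cm/s

Rearranging: v = √(a·r).
a = 1.67 m/s²; r = 2.97 ft = 0.9053 m.
v = 1.230 m/s
1.230 m/s × (1 cm/s / 0.01000 m/s) = 123.0 cm/s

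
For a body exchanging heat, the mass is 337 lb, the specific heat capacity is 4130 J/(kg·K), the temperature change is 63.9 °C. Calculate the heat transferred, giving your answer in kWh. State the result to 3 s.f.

11.2 kWh

Q is given directly by: Q = mcΔT.
m = 337 lb = 152.9 kg; c = 4130 J/(kg·K); ΔT = 63.9 °C = 63.90 K.
Q = 4.034×10^7 J
4.034×10^7 J × (1 kWh / 3.600×10^6 J) = 11.21 kWh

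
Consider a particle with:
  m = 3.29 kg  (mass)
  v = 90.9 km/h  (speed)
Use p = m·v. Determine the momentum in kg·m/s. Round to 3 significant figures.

p is given directly by: p = mv.
m = 3.29 kg; v = 90.9 km/h = 25.25 m/s.
p = 83.07 kg·m/s  (the unit combination reduces to kg·m/s = kg·m/s)

83.1 kg·m/s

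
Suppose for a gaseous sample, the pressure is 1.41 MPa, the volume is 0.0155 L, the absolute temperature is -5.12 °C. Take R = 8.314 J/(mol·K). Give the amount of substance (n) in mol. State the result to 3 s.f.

Rearranging PV = nRT for n: n = PV/(RT).
P = 1.41 MPa = 1.410×10^6 Pa; V = 0.0155 L = 1.550×10^-5 m³; T = -5.12 °C = 268.0 K; R = 8.314 J/(mol·K).
n = 0.009807 mol

0.00981 mol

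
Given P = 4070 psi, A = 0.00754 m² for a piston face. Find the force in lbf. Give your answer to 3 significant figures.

Rearranging P = F/A for F: F = P·A.
P = 4070 psi = 2.806×10^7 Pa; A = 0.00754 m².
F = 2.116×10^5 N
2.116×10^5 N × (1 lbf / 4.448 N) = 47566 lbf

47600 lbf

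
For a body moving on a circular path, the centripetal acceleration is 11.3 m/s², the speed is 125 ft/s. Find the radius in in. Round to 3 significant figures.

5060 in

Solving a = v²/r for r: r = v²/a.
a = 11.3 m/s²; v = 125 ft/s = 38.10 m/s.
r = 128.5 m
128.5 m × (1 in / 0.02540 m) = 5058 in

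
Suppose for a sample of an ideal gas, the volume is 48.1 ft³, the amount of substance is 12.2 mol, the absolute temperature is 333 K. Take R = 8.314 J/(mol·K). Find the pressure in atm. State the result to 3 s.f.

P is given directly by: P = nRT/V.
V = 48.1 ft³ = 1.362 m³; n = 12.2 mol; T = 333 K; R = 8.314 J/(mol·K).
P = 24798 Pa
24798 Pa × (1 atm / 1.013×10^5 Pa) = 0.2447 atm

0.245 atm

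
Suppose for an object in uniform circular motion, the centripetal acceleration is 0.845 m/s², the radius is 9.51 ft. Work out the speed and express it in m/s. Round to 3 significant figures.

1.57 m/s

Rearranging: v = √(a·r).
a = 0.845 m/s²; r = 9.51 ft = 2.899 m.
v = 1.565 m/s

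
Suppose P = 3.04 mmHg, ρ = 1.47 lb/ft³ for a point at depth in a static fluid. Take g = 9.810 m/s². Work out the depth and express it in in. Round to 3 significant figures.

69.1 in

Solving P = ρ·g·h for h: h = P/(ρ·g).
P = 3.04 mmHg = 405.3 Pa; ρ = 1.47 lb/ft³ = 23.55 kg/m³; g = 9.810 m/s².
h = 1.755 m
1.755 m × (1 in / 0.02540 m) = 69.08 in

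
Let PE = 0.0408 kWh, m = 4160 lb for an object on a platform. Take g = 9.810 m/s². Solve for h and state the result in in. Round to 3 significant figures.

312 in

Rearranging PE = m·g·h for h: h = PE/(m·g).
PE = 0.0408 kWh = 1.469×10^5 J; m = 4160 lb = 1887 kg; g = 9.810 m/s².
h = 7.935 m
7.935 m × (1 in / 0.02540 m) = 312.4 in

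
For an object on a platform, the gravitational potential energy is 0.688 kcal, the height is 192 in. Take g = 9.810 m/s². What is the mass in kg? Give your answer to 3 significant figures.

Solving PE = m·g·h for m: m = PE/(g·h).
PE = 0.688 kcal = 2879 J; h = 192 in = 4.877 m; g = 9.810 m/s².
m = 60.17 kg

60.2 kg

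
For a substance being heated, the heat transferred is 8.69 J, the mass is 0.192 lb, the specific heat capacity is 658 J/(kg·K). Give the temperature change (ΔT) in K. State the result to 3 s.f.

0.152 K

Rearranging: ΔT = Q/(m·c).
Q = 8.69 J; m = 0.192 lb = 0.08709 kg; c = 658 J/(kg·K).
ΔT = 0.1516 K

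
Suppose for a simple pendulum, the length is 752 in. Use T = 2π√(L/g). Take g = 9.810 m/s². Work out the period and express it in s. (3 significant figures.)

Directly: T = 2π√(L/g).
L = 752 in = 19.10 m; g = 9.810 m/s².
T = 8.767 s

8.77 s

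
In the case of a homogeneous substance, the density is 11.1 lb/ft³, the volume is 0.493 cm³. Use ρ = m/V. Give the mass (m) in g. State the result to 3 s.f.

0.0877 g

Rearranging ρ = m/V for m: m = ρV.
ρ = 11.1 lb/ft³ = 177.8 kg/m³; V = 0.493 cm³ = 4.930×10^-7 m³.
m = 8.766×10^-5 kg
8.766×10^-5 kg × (1 g / 0.001000 kg) = 0.08766 g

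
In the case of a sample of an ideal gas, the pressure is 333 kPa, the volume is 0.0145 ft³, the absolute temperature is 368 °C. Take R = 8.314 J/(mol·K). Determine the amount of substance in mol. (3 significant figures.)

0.0257 mol

From the ideal-gas law: n = PV/(RT).
P = 333 kPa = 3.330×10^5 Pa; V = 0.0145 ft³ = 4.106×10^-4 m³; T = 368 °C = 641.1 K; R = 8.314 J/(mol·K).
n = 0.02565 mol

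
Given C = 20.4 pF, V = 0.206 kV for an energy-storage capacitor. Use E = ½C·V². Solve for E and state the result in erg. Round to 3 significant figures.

E is given directly by: E = ½CV².
C = 20.4 pF = 2.040×10^-11 F; V = 0.206 kV = 206.0 V.
E = 4.328×10^-7 J
4.328×10^-7 J × (1 erg / 1.000×10^-7 J) = 4.328 erg

4.33 erg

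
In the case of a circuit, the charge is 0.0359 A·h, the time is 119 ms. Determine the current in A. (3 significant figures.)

1090 A

Rearranging: I = q/t.
q = 0.0359 A·h = 129.2 C; t = 119 ms = 0.1190 s.
I = 1086 A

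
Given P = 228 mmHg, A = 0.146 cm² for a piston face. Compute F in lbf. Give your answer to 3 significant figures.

Rearranging: F = P·A.
P = 228 mmHg = 30397 Pa; A = 0.146 cm² = 1.460×10^-5 m².
F = 0.4438 N
0.4438 N × (1 lbf / 4.448 N) = 0.09977 lbf

0.0998 lbf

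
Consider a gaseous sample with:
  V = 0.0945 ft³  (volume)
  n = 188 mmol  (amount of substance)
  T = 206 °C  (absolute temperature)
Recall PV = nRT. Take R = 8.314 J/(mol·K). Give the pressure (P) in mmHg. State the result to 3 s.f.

Directly: P = nRT/V.
V = 0.0945 ft³ = 0.002676 m³; n = 188 mmol = 0.1880 mol; T = 206 °C = 479.1 K; R = 8.314 J/(mol·K).
P = 2.799×10^5 Pa
2.799×10^5 Pa × (1 mmHg / 133.3 Pa) = 2099 mmHg

2100 mmHg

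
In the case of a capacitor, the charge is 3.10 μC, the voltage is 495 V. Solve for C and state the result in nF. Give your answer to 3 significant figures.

6.26 nF

C is given directly by: C = Q/V.
Q = 3.10 μC = 3.100×10^-6 C; V = 495 V.
C = 6.263×10^-9 F
6.263×10^-9 F × (1 nF / 1.000×10^-9 F) = 6.263 nF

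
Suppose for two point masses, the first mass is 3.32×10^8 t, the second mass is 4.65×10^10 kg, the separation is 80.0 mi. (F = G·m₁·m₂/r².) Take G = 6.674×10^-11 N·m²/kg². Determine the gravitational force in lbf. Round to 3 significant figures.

14.0 lbf

From Newton's law of gravitation: F = Gm₁m₂/r².
m₁ = 3.32×10^8 t = 3.320×10^11 kg; m₂ = 4.65×10^10 kg; r = 80.0 mi = 1.287×10^5 m; G = 6.674×10^-11 N·m²/kg².
F = 62.16 N
62.16 N × (1 lbf / 4.448 N) = 13.97 lbf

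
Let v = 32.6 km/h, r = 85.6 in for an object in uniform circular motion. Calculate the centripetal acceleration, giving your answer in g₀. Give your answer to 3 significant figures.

3.85 g₀

Directly: a = v²/r.
v = 32.6 km/h = 9.056 m/s; r = 85.6 in = 2.174 m.
a = 37.72 m/s²
37.72 m/s² × (1 g₀ / 9.807 m/s²) = 3.846 g₀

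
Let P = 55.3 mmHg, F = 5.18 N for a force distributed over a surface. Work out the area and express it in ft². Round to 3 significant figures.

0.00756 ft²

Solving P = F/A for A: A = F/P.
P = 55.3 mmHg = 7373 Pa; F = 5.18 N.
A = 7.026×10^-4 m²
7.026×10^-4 m² × (1 ft² / 0.09290 m²) = 0.007563 ft²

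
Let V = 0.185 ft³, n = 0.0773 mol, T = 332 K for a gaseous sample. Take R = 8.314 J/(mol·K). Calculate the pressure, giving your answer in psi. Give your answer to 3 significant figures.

5.91 psi

Directly: P = nRT/V.
V = 0.185 ft³ = 0.005239 m³; n = 0.0773 mol; T = 332 K; R = 8.314 J/(mol·K).
P = 40730 Pa
40730 Pa × (1 psi / 6895 Pa) = 5.907 psi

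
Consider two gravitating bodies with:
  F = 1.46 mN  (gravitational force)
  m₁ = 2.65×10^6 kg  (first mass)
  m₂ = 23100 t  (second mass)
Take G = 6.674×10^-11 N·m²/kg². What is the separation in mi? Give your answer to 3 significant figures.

Rearranging F = G·m₁·m₂/r² for r: r = √(G·m₁m₂/F).
F = 1.46 mN = 0.001460 N; m₁ = 2.65×10^6 kg; m₂ = 23100 t = 2.310×10^7 kg; G = 6.674×10^-11 N·m²/kg².
r = 1673 m
1673 m × (1 mi / 1609 m) = 1.039 mi

1.04 mi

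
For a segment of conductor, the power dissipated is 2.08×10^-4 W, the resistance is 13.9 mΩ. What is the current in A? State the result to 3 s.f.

Rearranging: I = √(P/R).
P = 2.08×10^-4 W; R = 13.9 mΩ = 0.01390 Ω.
I = 0.1223 A

0.122 A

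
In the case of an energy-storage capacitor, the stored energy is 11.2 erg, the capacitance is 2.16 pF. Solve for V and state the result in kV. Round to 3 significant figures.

1.02 kV

Solving E = ½C·V² for V: V = √(2E/C).
E = 11.2 erg = 1.120×10^-6 J; C = 2.16 pF = 2.160×10^-12 F.
V = 1018 V  (the unit combination reduces to kg·m²/(A·s³) = V)
1018 V × (1 kV / 1000 V) = 1.018 kV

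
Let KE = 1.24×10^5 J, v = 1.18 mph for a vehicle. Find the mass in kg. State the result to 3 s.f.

Solving KE = ½mv² for m: m = 2·KE/v².
KE = 1.24×10^5 J; v = 1.18 mph = 0.5275 m/s.
m = 8.912×10^5 kg

8.91×10^5 kg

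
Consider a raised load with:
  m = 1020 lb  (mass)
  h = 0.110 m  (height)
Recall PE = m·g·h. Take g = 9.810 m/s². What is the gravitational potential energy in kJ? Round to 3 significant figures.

Directly: PE = mgh.
m = 1020 lb = 462.7 kg; h = 0.110 m; g = 9.810 m/s².
PE = 499.3 J
499.3 J × (1 kJ / 1000 J) = 0.4993 kJ

0.499 kJ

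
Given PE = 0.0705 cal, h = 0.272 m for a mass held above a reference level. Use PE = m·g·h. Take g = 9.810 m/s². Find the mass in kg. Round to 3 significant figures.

Rearranging: m = PE/(g·h).
PE = 0.0705 cal = 0.2950 J; h = 0.272 m; g = 9.810 m/s².
m = 0.1105 kg

0.111 kg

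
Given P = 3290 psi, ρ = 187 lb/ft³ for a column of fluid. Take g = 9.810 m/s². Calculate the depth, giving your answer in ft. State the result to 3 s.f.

2530 ft

Rearranging: h = P/(ρ·g).
P = 3290 psi = 2.268×10^7 Pa; ρ = 187 lb/ft³ = 2995 kg/m³; g = 9.810 m/s².
h = 771.9 m
771.9 m × (1 ft / 0.3048 m) = 2533 ft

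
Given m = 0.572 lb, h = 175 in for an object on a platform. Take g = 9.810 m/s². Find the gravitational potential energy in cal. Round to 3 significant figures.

2.70 cal

PE is given directly by: PE = mgh.
m = 0.572 lb = 0.2595 kg; h = 175 in = 4.445 m; g = 9.810 m/s².
PE = 11.31 J  (the unit combination reduces to kg·m²/s² = J)
11.31 J × (1 cal / 4.184 J) = 2.704 cal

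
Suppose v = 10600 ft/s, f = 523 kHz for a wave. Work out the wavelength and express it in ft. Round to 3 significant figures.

0.0203 ft

Rearranging v = f·λ for λ: λ = v/f.
v = 10600 ft/s = 3231 m/s; f = 523 kHz = 5.230×10^5 Hz.
λ = 0.006178 m
0.006178 m × (1 ft / 0.3048 m) = 0.02027 ft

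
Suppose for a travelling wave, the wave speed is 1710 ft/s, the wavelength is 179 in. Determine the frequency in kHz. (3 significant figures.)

0.115 kHz

Rearranging v = f·λ for f: f = v/λ.
v = 1710 ft/s = 521.2 m/s; λ = 179 in = 4.547 m.
f = 114.6 Hz
114.6 Hz × (1 kHz / 1000 Hz) = 0.1146 kHz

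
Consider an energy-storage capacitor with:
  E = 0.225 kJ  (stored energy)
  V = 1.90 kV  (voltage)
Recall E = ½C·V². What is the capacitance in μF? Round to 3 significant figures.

125 μF

Rearranging E = ½C·V² for C: C = 2E/V².
E = 0.225 kJ = 225.0 J; V = 1.90 kV = 1900 V.
C = 1.247×10^-4 F
1.247×10^-4 F × (1 μF / 1.000×10^-6 F) = 124.7 μF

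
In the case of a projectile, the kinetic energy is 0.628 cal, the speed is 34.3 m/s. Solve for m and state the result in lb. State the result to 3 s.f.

Solving KE = ½mv² for m: m = 2·KE/v².
KE = 0.628 cal = 2.628 J; v = 34.3 m/s.
m = 0.004467 kg
0.004467 kg × (1 lb / 0.4536 kg) = 0.009848 lb

0.00985 lb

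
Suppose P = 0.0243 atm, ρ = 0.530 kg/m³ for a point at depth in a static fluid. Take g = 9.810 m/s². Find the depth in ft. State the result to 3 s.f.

Solving P = ρ·g·h for h: h = P/(ρ·g).
P = 0.0243 atm = 2462 Pa; ρ = 0.530 kg/m³; g = 9.810 m/s².
h = 473.6 m
473.6 m × (1 ft / 0.3048 m) = 1554 ft

1550 ft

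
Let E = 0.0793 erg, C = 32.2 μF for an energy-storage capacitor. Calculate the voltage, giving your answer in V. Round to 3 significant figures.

Rearranging E = ½C·V² for V: V = √(2E/C).
E = 0.0793 erg = 7.930×10^-9 J; C = 32.2 μF = 3.220×10^-5 F.
V = 0.02219 V  (the unit combination reduces to kg·m²/(A·s³) = V)

0.0222 V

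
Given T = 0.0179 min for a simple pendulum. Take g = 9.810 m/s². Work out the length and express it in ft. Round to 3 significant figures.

0.940 ft

Rearranging: L = g·(T/2π)².
T = 0.0179 min = 1.074 s; g = 9.810 m/s².
L = 0.2866 m
0.2866 m × (1 ft / 0.3048 m) = 0.9404 ft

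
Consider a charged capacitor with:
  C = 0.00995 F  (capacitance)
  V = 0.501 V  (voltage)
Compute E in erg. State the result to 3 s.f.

12500 erg

Directly: E = ½CV².
C = 0.00995 F; V = 0.501 V.
E = 0.001249 J
0.001249 J × (1 erg / 1.000×10^-7 J) = 12487 erg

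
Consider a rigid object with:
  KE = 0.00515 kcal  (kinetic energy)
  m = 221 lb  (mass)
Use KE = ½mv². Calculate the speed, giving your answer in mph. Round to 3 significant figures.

1.47 mph

Rearranging: v = √(2·KE/m).
KE = 0.00515 kcal = 21.55 J; m = 221 lb = 100.2 kg.
v = 0.6557 m/s
0.6557 m/s × (1 mph / 0.4470 m/s) = 1.467 mph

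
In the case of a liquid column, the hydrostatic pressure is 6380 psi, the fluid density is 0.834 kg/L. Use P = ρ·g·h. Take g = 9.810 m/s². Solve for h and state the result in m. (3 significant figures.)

Rearranging: h = P/(ρ·g).
P = 6380 psi = 4.399×10^7 Pa; ρ = 0.834 kg/L = 834.0 kg/m³; g = 9.810 m/s².
h = 5377 m

5380 m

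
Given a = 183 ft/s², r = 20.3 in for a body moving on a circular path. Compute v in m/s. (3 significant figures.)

5.36 m/s

Rearranging a = v²/r for v: v = √(a·r).
a = 183 ft/s² = 55.78 m/s²; r = 20.3 in = 0.5156 m.
v = 5.363 m/s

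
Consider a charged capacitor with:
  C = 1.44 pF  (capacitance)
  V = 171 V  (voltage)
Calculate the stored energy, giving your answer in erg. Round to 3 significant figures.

E is given directly by: E = ½CV².
C = 1.44 pF = 1.440×10^-12 F; V = 171 V.
E = 2.105×10^-8 J  (the unit combination reduces to kg·m²/s² = J)
2.105×10^-8 J × (1 erg / 1.000×10^-7 J) = 0.2105 erg

0.211 erg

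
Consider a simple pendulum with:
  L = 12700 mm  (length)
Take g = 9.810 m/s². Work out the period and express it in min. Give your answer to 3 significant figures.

0.119 min

Directly: T = 2π√(L/g).
L = 12700 mm = 12.70 m; g = 9.810 m/s².
T = 7.149 s
7.149 s × (1 min / 60.00 s) = 0.1192 min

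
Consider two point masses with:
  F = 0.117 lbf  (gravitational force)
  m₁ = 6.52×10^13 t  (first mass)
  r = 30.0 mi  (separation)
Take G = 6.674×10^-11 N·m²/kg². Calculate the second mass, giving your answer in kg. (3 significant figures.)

279 kg

From Newton's law of gravitation: m₂ = F·r²/(G·m₁).
F = 0.117 lbf = 0.5204 N; m₁ = 6.52×10^13 t = 6.520×10^16 kg; r = 30.0 mi = 48280 m; G = 6.674×10^-11 N·m²/kg².
m₂ = 278.8 kg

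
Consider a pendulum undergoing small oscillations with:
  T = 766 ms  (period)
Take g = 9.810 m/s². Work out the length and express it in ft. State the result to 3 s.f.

Solving T = 2π√(L/g) for L: L = g·(T/2π)².
T = 766 ms = 0.7660 s; g = 9.810 m/s².
L = 0.1458 m
0.1458 m × (1 ft / 0.3048 m) = 0.4784 ft

0.478 ft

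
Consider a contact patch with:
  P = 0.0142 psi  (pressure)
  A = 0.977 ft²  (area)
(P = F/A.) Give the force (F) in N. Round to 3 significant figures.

Rearranging P = F/A for F: F = P·A.
P = 0.0142 psi = 97.91 Pa; A = 0.977 ft² = 0.09077 m².
F = 8.887 N  (the unit combination reduces to kg·m/s² = N)

8.89 N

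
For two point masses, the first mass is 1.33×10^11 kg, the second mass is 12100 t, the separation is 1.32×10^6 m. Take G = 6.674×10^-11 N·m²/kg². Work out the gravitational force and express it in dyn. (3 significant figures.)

6.16 dyn

From Newton's law of gravitation: F = Gm₁m₂/r².
m₁ = 1.33×10^11 kg; m₂ = 12100 t = 1.210×10^7 kg; r = 1.32×10^6 m; G = 6.674×10^-11 N·m²/kg².
F = 6.164×10^-5 N
6.164×10^-5 N × (1 dyn / 1.000×10^-5 N) = 6.164 dyn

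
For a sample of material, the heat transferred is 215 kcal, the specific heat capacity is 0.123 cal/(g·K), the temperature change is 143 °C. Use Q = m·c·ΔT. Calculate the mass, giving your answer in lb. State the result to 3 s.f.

26.9 lb

Solving Q = m·c·ΔT for m: m = Q/(c·ΔT).
Q = 215 kcal = 8.996×10^5 J; c = 0.123 cal/(g·K) = 514.6 J/(kg·K); ΔT = 143 °C = 143.0 K.
m = 12.22 kg
12.22 kg × (1 lb / 0.4536 kg) = 26.95 lb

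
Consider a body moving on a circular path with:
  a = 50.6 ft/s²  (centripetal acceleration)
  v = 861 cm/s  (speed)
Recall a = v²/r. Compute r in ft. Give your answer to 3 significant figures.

15.8 ft

Rearranging a = v²/r for r: r = v²/a.
a = 50.6 ft/s² = 15.42 m/s²; v = 861 cm/s = 8.610 m/s.
r = 4.807 m
4.807 m × (1 ft / 0.3048 m) = 15.77 ft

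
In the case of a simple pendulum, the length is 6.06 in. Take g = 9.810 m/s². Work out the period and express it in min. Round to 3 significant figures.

T is given directly by: T = 2π√(L/g).
L = 6.06 in = 0.1539 m; g = 9.810 m/s².
T = 0.7870 s
0.7870 s × (1 min / 60.00 s) = 0.01312 min

0.0131 min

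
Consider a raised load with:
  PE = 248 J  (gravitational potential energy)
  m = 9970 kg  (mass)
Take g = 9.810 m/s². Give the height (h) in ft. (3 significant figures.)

0.00832 ft

Rearranging PE = m·g·h for h: h = PE/(m·g).
PE = 248 J; m = 9970 kg; g = 9.810 m/s².
h = 0.002536 m
0.002536 m × (1 ft / 0.3048 m) = 0.008319 ft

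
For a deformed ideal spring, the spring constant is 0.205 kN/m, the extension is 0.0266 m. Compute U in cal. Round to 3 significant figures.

Directly: U = ½kx².
k = 0.205 kN/m = 205.0 N/m; x = 0.0266 m.
U = 0.07252 J
0.07252 J × (1 cal / 4.184 J) = 0.01733 cal

0.0173 cal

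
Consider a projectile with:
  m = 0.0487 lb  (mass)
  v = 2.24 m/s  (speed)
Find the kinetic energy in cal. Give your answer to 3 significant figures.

0.0132 cal

Directly: KE = ½mv².
m = 0.0487 lb = 0.02209 kg; v = 2.24 m/s.
KE = 0.05542 J
0.05542 J × (1 cal / 4.184 J) = 0.01325 cal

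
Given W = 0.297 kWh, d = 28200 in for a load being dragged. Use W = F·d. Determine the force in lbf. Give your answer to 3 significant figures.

336 lbf

Solving W = F·d for F: F = W/d.
W = 0.297 kWh = 1.069×10^6 J; d = 28200 in = 716.3 m.
F = 1493 N  (the unit combination reduces to kg·m/s² = N)
1493 N × (1 lbf / 4.448 N) = 335.6 lbf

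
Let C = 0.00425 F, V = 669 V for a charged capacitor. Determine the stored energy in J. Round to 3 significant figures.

951 J

Directly: E = ½CV².
C = 0.00425 F; V = 669 V.
E = 951.1 J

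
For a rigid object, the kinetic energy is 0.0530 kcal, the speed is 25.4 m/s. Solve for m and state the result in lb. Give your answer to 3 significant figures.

1.52 lb

Rearranging: m = 2·KE/v².
KE = 0.0530 kcal = 221.8 J; v = 25.4 m/s.
m = 0.6874 kg
0.6874 kg × (1 lb / 0.4536 kg) = 1.516 lb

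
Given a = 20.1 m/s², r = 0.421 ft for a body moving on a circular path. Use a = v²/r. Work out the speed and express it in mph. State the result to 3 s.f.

Rearranging: v = √(a·r).
a = 20.1 m/s²; r = 0.421 ft = 0.1283 m.
v = 1.606 m/s
1.606 m/s × (1 mph / 0.4470 m/s) = 3.593 mph

3.59 mph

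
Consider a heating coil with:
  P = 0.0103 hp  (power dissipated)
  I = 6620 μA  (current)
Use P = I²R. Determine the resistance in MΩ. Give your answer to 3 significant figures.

Solving P = I²R for R: R = P/I².
P = 0.0103 hp = 7.681 W; I = 6620 μA = 0.006620 A.
R = 1.753×10^5 Ω
1.753×10^5 Ω × (1 MΩ / 1.000×10^6 Ω) = 0.1753 MΩ

0.175 MΩ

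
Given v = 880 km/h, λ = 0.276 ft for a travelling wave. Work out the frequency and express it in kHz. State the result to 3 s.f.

Solving v = f·λ for f: f = v/λ.
v = 880 km/h = 244.4 m/s; λ = 0.276 ft = 0.08412 m.
f = 2906 Hz
2906 Hz × (1 kHz / 1000 Hz) = 2.906 kHz

2.91 kHz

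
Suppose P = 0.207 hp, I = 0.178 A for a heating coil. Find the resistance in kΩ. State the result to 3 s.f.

Rearranging: R = P/I².
P = 0.207 hp = 154.4 W; I = 0.178 A.
R = 4872 Ω
4872 Ω × (1 kΩ / 1000 Ω) = 4.872 kΩ

4.87 kΩ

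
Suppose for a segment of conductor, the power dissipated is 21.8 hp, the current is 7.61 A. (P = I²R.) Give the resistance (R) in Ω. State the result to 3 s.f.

281 Ω

Rearranging: R = P/I².
P = 21.8 hp = 16256 W; I = 7.61 A.
R = 280.7 Ω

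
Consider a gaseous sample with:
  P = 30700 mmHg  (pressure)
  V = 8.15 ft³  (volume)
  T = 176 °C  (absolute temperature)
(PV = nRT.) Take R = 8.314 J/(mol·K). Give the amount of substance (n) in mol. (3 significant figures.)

253 mol

Rearranging: n = PV/(RT).
P = 30700 mmHg = 4.093×10^6 Pa; V = 8.15 ft³ = 0.2308 m³; T = 176 °C = 449.1 K; R = 8.314 J/(mol·K).
n = 253.0 mol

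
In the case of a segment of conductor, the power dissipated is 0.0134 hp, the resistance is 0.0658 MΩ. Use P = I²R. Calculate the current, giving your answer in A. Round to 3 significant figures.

0.0123 A

Solving P = I²R for I: I = √(P/R).
P = 0.0134 hp = 9.992 W; R = 0.0658 MΩ = 65800 Ω.
I = 0.01232 A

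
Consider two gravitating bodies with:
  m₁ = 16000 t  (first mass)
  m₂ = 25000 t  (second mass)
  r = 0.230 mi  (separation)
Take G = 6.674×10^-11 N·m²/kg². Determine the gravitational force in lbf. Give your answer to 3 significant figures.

From Newton's law of gravitation: F = Gm₁m₂/r².
m₁ = 16000 t = 1.600×10^7 kg; m₂ = 25000 t = 2.500×10^7 kg; r = 0.230 mi = 370.1 m; G = 6.674×10^-11 N·m²/kg².
F = 0.1948 N
0.1948 N × (1 lbf / 4.448 N) = 0.04380 lbf

0.0438 lbf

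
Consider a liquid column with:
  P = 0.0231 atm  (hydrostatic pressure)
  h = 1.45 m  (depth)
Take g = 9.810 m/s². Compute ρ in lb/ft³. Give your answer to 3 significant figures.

10.3 lb/ft³

Rearranging P = ρ·g·h for ρ: ρ = P/(g·h).
P = 0.0231 atm = 2341 Pa; h = 1.45 m; g = 9.810 m/s².
ρ = 164.5 kg/m³
164.5 kg/m³ × (1 lb/ft³ / 16.02 kg/m³) = 10.27 lb/ft³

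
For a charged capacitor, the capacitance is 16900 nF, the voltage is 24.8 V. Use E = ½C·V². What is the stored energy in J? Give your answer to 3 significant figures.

0.00520 J

E is given directly by: E = ½CV².
C = 16900 nF = 1.690×10^-5 F; V = 24.8 V.
E = 0.005197 J  (the unit combination reduces to kg·m²/s² = J)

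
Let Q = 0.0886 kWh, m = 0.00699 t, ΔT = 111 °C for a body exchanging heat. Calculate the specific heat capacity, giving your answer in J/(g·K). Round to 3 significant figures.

Rearranging Q = m·c·ΔT for c: c = Q/(m·ΔT).
Q = 0.0886 kWh = 3.190×10^5 J; m = 0.00699 t = 6.990 kg; ΔT = 111 °C = 111.0 K.
c = 411.1 J/(kg·K)
411.1 J/(kg·K) × (1 J/(g·K) / 1000 J/(kg·K)) = 0.4111 J/(g·K)

0.411 J/(g·K)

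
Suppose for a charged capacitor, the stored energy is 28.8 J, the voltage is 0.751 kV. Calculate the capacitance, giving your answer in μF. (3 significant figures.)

102 μF

Solving E = ½C·V² for C: C = 2E/V².
E = 28.8 J; V = 0.751 kV = 751.0 V.
C = 1.021×10^-4 F
1.021×10^-4 F × (1 μF / 1.000×10^-6 F) = 102.1 μF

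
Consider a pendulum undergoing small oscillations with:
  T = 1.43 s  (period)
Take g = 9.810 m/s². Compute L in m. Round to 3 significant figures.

0.508 m

Solving T = 2π√(L/g) for L: L = g·(T/2π)².
T = 1.43 s; g = 9.810 m/s².
L = 0.5081 m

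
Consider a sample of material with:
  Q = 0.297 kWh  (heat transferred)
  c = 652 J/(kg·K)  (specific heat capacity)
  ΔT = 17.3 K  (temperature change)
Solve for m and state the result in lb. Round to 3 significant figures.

209 lb

Rearranging Q = m·c·ΔT for m: m = Q/(c·ΔT).
Q = 0.297 kWh = 1.069×10^6 J; c = 652 J/(kg·K); ΔT = 17.3 K.
m = 94.79 kg
94.79 kg × (1 lb / 0.4536 kg) = 209.0 lb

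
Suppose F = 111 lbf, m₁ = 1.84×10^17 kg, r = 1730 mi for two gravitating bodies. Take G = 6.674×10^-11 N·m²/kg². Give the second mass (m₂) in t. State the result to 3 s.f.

From Newton's law of gravitation: m₂ = F·r²/(G·m₁).
F = 111 lbf = 493.8 N; m₁ = 1.84×10^17 kg; r = 1730 mi = 2.784×10^6 m; G = 6.674×10^-11 N·m²/kg².
m₂ = 3.117×10^8 kg
3.117×10^8 kg × (1 t / 1000 kg) = 3.117×10^5 t

3.12×10^5 t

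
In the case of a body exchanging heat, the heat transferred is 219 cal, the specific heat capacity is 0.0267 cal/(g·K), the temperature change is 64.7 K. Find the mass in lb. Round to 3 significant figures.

Solving Q = m·c·ΔT for m: m = Q/(c·ΔT).
Q = 219 cal = 916.3 J; c = 0.0267 cal/(g·K) = 111.7 J/(kg·K); ΔT = 64.7 K.
m = 0.1268 kg
0.1268 kg × (1 lb / 0.4536 kg) = 0.2795 lb

0.279 lb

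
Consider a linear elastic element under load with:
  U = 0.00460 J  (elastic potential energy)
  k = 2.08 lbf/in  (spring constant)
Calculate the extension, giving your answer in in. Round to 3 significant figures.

0.198 in

Solving U = ½k·x² for x: x = √(2U/k).
U = 0.00460 J; k = 2.08 lbf/in = 364.3 N/m.
x = 0.005026 m
0.005026 m × (1 in / 0.02540 m) = 0.1979 in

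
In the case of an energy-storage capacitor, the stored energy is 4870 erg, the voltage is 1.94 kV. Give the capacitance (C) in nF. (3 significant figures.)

Rearranging E = ½C·V² for C: C = 2E/V².
E = 4870 erg = 4.870×10^-4 J; V = 1.94 kV = 1940 V.
C = 2.588×10^-10 F
2.588×10^-10 F × (1 nF / 1.000×10^-9 F) = 0.2588 nF

0.259 nF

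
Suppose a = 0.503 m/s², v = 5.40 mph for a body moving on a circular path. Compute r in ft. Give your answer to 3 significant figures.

38.0 ft

Rearranging: r = v²/a.
a = 0.503 m/s²; v = 5.40 mph = 2.414 m/s.
r = 11.59 m
11.59 m × (1 ft / 0.3048 m) = 38.01 ft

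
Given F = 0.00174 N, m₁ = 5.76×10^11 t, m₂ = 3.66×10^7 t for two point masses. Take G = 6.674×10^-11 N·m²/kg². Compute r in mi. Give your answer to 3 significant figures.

5.59×10^5 mi

From Newton's law of gravitation: r = √(G·m₁m₂/F).
F = 0.00174 N; m₁ = 5.76×10^11 t = 5.760×10^14 kg; m₂ = 3.66×10^7 t = 3.660×10^10 kg; G = 6.674×10^-11 N·m²/kg².
r = 8.992×10^8 m
8.992×10^8 m × (1 mi / 1609 m) = 5.588×10^5 mi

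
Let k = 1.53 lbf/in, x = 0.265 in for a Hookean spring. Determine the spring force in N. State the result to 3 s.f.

From Hooke's law: F = kx.
k = 1.53 lbf/in = 267.9 N/m; x = 0.265 in = 0.006731 m.
F = 1.804 N

1.80 N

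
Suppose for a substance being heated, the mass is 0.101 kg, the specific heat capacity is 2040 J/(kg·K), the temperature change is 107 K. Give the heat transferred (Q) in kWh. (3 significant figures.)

Q is given directly by: Q = mcΔT.
m = 0.101 kg; c = 2040 J/(kg·K); ΔT = 107 K.
Q = 22046 J  (the unit combination reduces to kg·m²/s² = J)
22046 J × (1 kWh / 3.600×10^6 J) = 0.006124 kWh

0.00612 kWh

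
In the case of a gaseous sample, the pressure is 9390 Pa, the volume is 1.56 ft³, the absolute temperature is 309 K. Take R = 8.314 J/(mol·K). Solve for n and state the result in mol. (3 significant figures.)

From the ideal-gas law: n = PV/(RT).
P = 9390 Pa; V = 1.56 ft³ = 0.04417 m³; T = 309 K; R = 8.314 J/(mol·K).
n = 0.1615 mol

0.161 mol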